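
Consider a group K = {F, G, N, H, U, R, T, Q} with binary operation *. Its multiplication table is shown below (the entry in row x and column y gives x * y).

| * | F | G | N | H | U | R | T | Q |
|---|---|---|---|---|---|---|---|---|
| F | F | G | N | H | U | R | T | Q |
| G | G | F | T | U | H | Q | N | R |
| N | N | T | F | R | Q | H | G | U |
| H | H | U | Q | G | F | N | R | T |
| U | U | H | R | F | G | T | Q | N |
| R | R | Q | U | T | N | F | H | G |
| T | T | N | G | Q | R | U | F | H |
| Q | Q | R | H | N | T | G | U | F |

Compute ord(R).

2

The identity element is F (its row matches the header).
R^1 = R
R^2 = R * R = F
The first power of R equal to the identity is R^2, so ord(R) = 2.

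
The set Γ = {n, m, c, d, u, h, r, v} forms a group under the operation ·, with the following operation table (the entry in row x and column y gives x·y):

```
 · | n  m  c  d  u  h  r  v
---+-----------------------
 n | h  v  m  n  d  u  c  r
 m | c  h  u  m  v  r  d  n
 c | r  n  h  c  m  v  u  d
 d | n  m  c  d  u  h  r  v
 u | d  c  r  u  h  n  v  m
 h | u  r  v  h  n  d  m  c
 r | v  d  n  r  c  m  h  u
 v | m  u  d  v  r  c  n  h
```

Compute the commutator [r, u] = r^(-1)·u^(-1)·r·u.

h

Identity is d; from the table r^(-1) = m and u^(-1) = n.
m·n = c
c·r = u
u·u = h
(Structurally, Γ here is isomorphic to the quaternion group Q_8.)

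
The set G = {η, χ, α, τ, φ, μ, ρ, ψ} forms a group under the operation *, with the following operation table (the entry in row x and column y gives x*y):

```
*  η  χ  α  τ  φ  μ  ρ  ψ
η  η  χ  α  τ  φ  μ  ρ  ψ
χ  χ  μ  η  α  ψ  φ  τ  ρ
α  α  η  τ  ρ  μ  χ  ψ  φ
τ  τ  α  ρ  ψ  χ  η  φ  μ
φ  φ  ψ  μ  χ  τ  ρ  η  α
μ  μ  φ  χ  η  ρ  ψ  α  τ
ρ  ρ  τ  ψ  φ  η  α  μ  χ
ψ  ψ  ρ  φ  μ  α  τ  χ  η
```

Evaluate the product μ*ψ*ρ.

φ

μ*ψ = τ
τ*ρ = φ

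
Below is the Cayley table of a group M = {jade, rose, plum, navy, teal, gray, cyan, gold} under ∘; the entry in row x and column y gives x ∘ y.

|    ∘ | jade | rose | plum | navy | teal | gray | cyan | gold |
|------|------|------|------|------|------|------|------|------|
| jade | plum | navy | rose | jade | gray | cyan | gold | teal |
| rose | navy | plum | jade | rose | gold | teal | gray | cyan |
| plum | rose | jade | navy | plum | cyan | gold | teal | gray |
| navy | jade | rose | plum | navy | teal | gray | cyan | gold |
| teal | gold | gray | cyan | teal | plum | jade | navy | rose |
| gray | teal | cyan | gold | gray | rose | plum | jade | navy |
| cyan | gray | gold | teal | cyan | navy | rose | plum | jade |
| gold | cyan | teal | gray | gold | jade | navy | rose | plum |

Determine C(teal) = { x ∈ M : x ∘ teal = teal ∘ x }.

{cyan, navy, plum, teal}

Compare row teal with column teal entry by entry.
plum ∘ teal = cyan = teal ∘ plum, so plum commutes with teal.
gray ∘ teal = rose but teal ∘ gray = jade, so gray does not.
Collecting the elements that commute with teal: C(teal) = {cyan, navy, plum, teal}.
(Structurally, M here is isomorphic to the quaternion group Q_8.)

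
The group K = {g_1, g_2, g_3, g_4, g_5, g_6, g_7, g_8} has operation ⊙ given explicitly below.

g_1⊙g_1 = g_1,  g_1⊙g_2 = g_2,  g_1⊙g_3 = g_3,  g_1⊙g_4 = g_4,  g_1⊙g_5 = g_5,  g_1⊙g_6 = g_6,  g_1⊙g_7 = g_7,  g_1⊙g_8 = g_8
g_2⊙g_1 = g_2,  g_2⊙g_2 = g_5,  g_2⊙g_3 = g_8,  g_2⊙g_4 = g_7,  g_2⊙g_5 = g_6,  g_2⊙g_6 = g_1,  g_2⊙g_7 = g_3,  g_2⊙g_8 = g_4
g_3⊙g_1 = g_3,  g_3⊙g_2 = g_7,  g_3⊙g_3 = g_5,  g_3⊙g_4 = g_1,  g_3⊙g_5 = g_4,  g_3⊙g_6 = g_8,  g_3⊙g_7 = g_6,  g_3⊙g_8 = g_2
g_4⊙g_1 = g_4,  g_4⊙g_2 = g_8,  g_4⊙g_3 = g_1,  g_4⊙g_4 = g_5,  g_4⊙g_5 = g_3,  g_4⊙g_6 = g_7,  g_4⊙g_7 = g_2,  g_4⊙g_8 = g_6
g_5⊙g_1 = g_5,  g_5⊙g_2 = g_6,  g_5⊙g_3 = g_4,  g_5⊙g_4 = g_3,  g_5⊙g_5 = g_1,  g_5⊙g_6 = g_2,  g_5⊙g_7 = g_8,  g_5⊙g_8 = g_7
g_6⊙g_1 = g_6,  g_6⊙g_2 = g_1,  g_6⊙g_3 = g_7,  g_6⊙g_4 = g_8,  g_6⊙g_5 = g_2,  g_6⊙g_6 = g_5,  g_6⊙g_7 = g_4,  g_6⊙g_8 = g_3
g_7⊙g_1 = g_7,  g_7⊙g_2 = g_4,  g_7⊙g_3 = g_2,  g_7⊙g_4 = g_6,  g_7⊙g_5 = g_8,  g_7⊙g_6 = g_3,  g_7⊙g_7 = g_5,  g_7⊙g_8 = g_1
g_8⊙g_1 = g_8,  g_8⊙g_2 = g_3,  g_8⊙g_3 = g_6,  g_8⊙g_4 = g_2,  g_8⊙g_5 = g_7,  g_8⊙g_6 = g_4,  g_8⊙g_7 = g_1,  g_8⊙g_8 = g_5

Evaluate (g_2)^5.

g_2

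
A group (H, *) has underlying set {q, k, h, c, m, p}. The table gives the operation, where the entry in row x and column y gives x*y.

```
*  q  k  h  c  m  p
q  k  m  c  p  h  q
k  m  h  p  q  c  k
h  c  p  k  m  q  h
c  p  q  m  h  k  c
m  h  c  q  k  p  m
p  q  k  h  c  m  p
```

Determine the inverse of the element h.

First locate the identity: row p matches the header, so p is the identity.
Scan row h for p: h*k = p. Hence h^(-1) = k.
(Structurally, H here is isomorphic to the cyclic group Z_6.)

k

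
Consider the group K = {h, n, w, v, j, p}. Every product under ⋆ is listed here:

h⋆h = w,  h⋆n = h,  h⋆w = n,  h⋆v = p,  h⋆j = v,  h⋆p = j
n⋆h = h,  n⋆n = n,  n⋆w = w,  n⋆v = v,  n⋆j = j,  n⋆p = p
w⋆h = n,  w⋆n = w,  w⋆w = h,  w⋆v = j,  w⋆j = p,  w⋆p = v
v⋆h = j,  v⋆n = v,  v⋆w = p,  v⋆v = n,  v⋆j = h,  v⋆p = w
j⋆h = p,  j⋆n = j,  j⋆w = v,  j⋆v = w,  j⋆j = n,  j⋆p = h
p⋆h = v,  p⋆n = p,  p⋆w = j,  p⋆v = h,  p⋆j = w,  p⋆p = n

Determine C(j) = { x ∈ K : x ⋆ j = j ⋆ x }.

{j, n}

Compare row j with column j entry by entry.
v ⋆ j = h but j ⋆ v = w, so v does not.
Collecting the elements that commute with j: C(j) = {j, n}.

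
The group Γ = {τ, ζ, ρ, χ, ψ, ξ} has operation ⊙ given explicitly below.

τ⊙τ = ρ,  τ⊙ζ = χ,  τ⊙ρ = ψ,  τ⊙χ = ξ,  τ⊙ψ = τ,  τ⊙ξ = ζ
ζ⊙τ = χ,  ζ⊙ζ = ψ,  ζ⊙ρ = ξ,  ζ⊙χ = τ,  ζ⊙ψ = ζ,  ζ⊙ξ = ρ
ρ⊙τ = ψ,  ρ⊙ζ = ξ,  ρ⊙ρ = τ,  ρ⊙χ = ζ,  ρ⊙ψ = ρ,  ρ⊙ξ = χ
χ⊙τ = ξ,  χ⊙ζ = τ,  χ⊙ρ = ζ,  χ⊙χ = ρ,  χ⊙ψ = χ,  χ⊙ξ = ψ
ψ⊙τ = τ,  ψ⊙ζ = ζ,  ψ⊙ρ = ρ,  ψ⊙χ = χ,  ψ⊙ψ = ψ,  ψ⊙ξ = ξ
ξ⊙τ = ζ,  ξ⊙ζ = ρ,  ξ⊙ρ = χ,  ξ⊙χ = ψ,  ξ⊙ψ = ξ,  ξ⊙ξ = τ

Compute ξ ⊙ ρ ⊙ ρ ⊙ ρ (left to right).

ξ

ξ ⊙ ρ = χ
χ ⊙ ρ = ζ
ζ ⊙ ρ = ξ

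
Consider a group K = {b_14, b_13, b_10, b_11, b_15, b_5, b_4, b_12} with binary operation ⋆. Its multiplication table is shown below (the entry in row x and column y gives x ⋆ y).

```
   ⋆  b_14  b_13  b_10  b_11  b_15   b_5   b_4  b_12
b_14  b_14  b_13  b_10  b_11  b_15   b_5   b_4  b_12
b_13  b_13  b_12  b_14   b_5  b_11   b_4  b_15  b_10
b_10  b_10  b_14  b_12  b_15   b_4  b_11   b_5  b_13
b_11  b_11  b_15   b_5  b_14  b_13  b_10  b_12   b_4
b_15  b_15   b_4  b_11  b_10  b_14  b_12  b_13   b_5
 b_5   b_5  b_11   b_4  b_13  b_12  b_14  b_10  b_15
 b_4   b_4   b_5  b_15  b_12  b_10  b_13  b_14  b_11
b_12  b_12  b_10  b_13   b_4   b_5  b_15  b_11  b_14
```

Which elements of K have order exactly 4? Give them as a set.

{b_10, b_13}

Identity is b_14. Compute the order of each non-identity element by repeated multiplication:
  b_13: b_13 → b_12 → b_10 → b_14  (order 4)
  b_10: b_10 → b_12 → b_13 → b_14  (order 4)
  b_11: b_11 → b_14  (order 2)
  b_15: b_15 → b_14  (order 2)
  b_5: b_5 → b_14  (order 2)
  b_4: b_4 → b_14  (order 2)
  b_12: b_12 → b_14  (order 2)
Elements of order 4: {b_10, b_13}.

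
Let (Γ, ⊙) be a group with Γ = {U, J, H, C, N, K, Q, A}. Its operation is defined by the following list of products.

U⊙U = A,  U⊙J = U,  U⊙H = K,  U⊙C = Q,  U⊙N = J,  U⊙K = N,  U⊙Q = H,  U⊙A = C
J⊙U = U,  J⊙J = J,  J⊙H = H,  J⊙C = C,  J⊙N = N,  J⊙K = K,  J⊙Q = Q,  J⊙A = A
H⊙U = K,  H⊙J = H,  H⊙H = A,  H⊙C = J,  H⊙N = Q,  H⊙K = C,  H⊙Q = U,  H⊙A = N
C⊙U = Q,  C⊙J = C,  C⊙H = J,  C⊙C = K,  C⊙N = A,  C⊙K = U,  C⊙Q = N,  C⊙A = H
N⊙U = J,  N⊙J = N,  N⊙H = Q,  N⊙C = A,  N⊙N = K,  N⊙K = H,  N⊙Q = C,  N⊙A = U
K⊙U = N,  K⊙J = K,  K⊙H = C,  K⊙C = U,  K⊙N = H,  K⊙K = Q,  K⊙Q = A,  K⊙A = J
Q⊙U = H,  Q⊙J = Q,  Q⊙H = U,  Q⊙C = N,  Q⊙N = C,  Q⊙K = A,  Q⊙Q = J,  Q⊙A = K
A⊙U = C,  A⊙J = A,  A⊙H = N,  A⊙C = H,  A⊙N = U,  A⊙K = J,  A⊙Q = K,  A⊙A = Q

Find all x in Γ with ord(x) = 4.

Identity is J. Compute the order of each non-identity element by repeated multiplication:
  U: U → A → C → Q → H → K → N → J  (order 8)
  H: H → A → N → Q → U → K → C → J  (order 8)
  C: C → K → U → Q → N → A → H → J  (order 8)
  N: N → K → H → Q → C → A → U → J  (order 8)
  K: K → Q → A → J  (order 4)
  Q: Q → J  (order 2)
  A: A → Q → K → J  (order 4)
Elements of order 4: {A, K}.

{A, K}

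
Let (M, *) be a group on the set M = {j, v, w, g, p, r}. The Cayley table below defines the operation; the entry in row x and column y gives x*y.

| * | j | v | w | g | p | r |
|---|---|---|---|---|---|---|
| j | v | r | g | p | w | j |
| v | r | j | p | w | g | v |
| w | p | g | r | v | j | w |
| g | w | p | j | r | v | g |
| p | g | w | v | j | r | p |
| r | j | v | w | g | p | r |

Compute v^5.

j

v^1 = v
v^2 = v*v = j
v^3 = j*v = r
v^4 = r*v = v
v^5 = v*v = j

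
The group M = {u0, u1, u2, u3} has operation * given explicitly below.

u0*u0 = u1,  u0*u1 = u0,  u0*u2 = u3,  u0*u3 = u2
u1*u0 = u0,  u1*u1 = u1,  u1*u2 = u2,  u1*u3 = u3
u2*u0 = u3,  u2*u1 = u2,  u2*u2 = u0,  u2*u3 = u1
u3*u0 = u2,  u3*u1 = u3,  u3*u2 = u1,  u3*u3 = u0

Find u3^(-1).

First locate the identity: row u1 matches the header, so u1 is the identity.
Scan row u3 for u1: u3 * u2 = u1. Hence u3^(-1) = u2.

u2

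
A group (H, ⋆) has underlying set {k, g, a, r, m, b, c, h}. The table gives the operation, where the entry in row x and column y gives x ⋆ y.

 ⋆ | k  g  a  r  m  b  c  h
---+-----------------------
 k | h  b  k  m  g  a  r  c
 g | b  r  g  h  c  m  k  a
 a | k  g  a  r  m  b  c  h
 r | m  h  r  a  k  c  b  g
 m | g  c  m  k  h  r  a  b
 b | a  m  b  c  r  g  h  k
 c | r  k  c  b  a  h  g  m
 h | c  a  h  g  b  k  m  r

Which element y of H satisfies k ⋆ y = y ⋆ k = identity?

First locate the identity: row a matches the header, so a is the identity.
Scan row k for a: k ⋆ b = a. Hence k^(-1) = b.

b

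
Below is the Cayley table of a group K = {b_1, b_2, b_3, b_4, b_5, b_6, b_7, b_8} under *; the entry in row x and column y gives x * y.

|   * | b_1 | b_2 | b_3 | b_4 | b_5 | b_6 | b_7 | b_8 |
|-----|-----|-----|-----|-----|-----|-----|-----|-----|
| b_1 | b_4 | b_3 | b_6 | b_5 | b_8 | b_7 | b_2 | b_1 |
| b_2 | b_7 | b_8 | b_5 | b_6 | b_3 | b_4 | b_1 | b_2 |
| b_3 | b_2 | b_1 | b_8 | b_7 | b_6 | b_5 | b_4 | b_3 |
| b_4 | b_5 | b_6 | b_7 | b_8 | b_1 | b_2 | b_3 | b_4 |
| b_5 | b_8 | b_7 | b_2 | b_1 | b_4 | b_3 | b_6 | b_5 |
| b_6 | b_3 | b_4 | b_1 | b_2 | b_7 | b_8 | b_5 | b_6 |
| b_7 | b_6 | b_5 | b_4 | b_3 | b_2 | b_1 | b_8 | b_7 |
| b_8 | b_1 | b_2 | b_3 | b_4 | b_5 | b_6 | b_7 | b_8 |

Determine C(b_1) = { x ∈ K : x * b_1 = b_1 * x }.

Compare row b_1 with column b_1 entry by entry.
b_4 * b_1 = b_5 = b_1 * b_4, so b_4 commutes with b_1.
b_2 * b_1 = b_7 but b_1 * b_2 = b_3, so b_2 does not.
Collecting the elements that commute with b_1: C(b_1) = {b_1, b_4, b_5, b_8}.
(Structurally, K here is isomorphic to the dihedral group D_4.)

{b_1, b_4, b_5, b_8}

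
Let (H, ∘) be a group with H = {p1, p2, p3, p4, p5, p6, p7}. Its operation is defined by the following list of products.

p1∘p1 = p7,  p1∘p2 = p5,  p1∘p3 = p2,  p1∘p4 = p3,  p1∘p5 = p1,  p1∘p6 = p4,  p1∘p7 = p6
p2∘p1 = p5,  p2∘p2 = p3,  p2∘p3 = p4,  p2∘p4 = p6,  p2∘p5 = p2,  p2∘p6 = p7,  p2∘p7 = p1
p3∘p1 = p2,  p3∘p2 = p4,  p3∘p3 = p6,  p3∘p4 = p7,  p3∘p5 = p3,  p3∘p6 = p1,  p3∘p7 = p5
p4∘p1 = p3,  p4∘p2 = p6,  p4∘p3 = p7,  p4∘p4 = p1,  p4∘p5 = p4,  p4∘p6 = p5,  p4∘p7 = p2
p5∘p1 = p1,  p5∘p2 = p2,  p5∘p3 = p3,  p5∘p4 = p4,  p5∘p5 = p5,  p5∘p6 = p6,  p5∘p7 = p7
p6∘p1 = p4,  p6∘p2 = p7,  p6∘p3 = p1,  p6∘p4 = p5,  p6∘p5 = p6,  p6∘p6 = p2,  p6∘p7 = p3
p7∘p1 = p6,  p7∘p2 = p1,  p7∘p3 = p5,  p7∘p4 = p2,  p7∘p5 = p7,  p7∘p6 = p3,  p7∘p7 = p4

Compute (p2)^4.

p6

p2^1 = p2
p2^2 = p2 ∘ p2 = p3
p2^3 = p3 ∘ p2 = p4
p2^4 = p4 ∘ p2 = p6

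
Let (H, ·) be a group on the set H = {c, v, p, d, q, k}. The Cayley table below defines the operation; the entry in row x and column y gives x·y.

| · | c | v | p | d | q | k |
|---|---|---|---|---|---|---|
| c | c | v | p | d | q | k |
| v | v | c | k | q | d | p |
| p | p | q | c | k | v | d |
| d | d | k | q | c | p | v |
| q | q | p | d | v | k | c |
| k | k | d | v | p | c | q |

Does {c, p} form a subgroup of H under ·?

Yes

{c, p} contains the identity c.
Checking products: every product of two elements of {c, p} (read from the table) lies in {c, p}, so the set is closed.
In a finite group, a nonempty closed subset is a subgroup. So {c, p} ≤ H.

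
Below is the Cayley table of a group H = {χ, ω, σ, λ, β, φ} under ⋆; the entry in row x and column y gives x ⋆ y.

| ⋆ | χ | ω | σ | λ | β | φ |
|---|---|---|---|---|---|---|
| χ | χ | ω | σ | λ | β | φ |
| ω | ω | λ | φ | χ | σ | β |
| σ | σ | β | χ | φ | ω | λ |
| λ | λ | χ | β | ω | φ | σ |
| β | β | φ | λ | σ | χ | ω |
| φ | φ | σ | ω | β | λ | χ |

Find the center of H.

An element z is central iff its row equals its column in the table.
For σ: σ ⋆ ω = β ≠ φ = ω ⋆ σ, so σ ∉ Z.
Checking each element this way leaves Z(H) = {χ}.

{χ}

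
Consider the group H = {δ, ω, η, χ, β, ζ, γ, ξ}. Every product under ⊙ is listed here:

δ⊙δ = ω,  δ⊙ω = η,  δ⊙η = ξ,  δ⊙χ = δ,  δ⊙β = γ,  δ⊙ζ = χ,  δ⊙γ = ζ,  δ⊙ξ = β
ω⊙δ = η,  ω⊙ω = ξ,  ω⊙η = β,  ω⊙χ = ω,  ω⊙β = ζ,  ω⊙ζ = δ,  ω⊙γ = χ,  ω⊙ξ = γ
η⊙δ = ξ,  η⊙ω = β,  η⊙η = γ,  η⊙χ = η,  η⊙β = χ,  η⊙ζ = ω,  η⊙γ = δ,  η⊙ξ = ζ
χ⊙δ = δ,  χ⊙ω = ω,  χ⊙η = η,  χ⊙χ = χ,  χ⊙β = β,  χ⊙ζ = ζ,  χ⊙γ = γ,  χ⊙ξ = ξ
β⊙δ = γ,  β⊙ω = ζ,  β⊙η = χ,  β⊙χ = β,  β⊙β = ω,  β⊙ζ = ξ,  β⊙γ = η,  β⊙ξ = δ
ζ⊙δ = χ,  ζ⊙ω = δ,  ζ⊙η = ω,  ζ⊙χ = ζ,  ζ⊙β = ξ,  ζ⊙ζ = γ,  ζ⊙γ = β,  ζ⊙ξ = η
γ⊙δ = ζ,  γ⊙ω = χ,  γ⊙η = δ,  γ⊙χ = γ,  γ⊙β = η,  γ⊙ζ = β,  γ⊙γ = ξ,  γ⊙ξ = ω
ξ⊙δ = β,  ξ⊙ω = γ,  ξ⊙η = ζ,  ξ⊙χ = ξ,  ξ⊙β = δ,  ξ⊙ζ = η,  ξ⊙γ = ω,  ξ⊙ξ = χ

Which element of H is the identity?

The identity e satisfies e ⊙ x = x for all x, so its row in the table reproduces the column headers.
Row χ reads: δ, ω, η, χ, β, ζ, γ, ξ — exactly the header order. So χ is the identity.

χ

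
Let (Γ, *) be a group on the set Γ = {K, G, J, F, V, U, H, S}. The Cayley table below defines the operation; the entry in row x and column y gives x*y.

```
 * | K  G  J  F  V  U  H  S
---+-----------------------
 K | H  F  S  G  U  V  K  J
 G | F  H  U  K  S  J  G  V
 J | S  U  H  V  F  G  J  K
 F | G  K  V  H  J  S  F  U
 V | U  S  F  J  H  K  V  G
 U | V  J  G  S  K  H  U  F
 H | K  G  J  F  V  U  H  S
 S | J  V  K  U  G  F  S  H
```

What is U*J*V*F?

U*J = G
G*V = S
S*F = U

U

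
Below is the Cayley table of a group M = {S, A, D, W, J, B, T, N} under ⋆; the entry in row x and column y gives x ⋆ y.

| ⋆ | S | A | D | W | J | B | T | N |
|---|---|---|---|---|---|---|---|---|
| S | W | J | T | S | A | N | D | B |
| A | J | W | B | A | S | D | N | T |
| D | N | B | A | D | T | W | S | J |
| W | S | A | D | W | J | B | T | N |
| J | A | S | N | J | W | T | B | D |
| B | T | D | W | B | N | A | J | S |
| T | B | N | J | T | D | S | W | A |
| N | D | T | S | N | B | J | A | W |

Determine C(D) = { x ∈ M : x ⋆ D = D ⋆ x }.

Compare row D with column D entry by entry.
A ⋆ D = B = D ⋆ A, so A commutes with D.
S ⋆ D = T but D ⋆ S = N, so S does not.
Collecting the elements that commute with D: C(D) = {A, B, D, W}.

{A, B, D, W}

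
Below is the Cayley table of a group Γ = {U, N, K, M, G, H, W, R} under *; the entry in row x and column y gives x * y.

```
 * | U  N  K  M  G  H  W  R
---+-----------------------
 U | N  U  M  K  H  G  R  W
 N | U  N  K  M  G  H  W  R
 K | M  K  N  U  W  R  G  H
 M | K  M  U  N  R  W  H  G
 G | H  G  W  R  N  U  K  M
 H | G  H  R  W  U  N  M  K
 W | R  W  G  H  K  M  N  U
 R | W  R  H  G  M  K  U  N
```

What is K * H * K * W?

M

K * H = R
R * K = H
H * W = M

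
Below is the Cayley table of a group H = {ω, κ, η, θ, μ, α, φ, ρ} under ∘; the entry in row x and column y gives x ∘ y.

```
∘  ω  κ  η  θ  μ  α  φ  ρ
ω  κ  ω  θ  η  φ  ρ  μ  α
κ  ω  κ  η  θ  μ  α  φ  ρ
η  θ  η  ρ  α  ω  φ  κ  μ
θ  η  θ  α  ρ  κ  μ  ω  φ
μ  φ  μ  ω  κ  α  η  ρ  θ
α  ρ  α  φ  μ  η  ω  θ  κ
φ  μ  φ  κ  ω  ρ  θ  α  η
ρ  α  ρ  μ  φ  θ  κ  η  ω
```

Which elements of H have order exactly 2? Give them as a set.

Identity is κ. Compute the order of each non-identity element by repeated multiplication:
  ω: ω → κ  (order 2)
  η: η → ρ → μ → ω → θ → α → φ → κ  (order 8)
  θ: θ → ρ → φ → ω → η → α → μ → κ  (order 8)
  μ: μ → α → η → ω → φ → ρ → θ → κ  (order 8)
  α: α → ω → ρ → κ  (order 4)
  φ: φ → α → θ → ω → μ → ρ → η → κ  (order 8)
  ρ: ρ → ω → α → κ  (order 4)
Elements of order 2: {ω}.
(Structurally, H here is isomorphic to the cyclic group Z_8.)

{ω}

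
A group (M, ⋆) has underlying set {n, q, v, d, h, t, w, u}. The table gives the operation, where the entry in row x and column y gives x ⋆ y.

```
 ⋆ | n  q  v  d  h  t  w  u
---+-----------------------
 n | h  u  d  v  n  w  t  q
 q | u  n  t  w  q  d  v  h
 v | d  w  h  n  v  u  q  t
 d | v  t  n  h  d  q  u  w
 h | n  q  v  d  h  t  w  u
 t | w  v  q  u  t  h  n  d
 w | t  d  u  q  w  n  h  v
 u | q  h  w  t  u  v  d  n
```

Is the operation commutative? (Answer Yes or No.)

u ⋆ t = v but t ⋆ u = d.
Since u and t do not commute, M is not abelian.

No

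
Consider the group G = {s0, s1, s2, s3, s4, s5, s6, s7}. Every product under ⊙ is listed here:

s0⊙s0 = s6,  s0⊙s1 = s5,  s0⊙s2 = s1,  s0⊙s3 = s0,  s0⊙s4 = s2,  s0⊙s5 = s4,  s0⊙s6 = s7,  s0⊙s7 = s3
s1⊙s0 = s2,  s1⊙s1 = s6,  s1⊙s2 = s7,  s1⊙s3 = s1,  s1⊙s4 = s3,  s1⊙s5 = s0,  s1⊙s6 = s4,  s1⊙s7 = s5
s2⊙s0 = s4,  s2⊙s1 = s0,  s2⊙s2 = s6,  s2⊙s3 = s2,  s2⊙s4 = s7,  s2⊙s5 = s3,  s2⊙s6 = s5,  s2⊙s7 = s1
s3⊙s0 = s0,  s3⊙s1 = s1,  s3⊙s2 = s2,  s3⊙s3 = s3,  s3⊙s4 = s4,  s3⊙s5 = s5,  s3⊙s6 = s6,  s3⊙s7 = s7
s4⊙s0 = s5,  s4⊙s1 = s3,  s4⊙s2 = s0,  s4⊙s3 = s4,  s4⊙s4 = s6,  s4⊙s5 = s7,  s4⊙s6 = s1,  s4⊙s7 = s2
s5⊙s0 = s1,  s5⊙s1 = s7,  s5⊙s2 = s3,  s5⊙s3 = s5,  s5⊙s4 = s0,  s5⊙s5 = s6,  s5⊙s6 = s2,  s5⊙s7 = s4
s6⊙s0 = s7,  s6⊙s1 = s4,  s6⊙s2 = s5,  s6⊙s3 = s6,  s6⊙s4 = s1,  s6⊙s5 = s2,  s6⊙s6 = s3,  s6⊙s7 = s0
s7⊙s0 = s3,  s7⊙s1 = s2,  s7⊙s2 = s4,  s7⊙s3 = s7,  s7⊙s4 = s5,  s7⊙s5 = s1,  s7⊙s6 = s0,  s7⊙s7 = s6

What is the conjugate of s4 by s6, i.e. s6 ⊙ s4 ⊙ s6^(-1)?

s4

The identity is s3. In row s6, the entry s3 sits in column s6, so s6^(-1) = s6.
s6 ⊙ s4 = s1
s1 ⊙ s6 = s4
(Structurally, G here is isomorphic to the quaternion group Q_8.)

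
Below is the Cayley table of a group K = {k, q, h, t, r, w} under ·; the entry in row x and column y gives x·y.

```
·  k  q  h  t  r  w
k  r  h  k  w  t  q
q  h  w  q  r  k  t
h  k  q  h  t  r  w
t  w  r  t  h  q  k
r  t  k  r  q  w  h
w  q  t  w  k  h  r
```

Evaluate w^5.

r

w^1 = w
w^2 = w·w = r
w^3 = r·w = h
w^4 = h·w = w
w^5 = w·w = r
(Structurally, K here is isomorphic to the cyclic group Z_6.)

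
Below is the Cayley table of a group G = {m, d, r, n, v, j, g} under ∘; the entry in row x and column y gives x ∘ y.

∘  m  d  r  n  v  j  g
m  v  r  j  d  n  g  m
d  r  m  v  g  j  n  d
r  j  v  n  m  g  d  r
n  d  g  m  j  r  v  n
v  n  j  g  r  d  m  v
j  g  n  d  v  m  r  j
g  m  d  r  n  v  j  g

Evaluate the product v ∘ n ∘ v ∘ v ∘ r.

v ∘ n = r
r ∘ v = g
g ∘ v = v
v ∘ r = g

g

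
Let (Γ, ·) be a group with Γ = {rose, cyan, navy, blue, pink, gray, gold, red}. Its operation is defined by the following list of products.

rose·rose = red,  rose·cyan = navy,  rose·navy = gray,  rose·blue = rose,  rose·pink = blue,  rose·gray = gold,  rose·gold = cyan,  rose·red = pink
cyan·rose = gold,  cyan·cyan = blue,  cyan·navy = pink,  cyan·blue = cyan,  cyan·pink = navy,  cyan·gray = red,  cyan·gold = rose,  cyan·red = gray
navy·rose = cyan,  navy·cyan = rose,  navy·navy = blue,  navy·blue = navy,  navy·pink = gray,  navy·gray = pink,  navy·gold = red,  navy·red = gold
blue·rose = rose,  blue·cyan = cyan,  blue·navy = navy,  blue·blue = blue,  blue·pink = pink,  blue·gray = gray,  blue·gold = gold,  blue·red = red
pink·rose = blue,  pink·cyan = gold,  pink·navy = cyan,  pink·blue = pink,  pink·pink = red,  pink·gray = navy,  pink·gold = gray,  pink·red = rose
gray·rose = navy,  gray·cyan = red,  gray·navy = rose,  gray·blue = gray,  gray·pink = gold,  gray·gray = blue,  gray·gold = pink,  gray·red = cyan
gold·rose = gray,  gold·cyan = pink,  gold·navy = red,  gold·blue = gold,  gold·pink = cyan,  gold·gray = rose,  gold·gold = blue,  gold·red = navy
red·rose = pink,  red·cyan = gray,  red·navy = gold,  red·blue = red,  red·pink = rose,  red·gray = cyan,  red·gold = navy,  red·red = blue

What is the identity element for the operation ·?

The identity e satisfies e·x = x for all x, so its row in the table reproduces the column headers.
Row blue reads: rose, cyan, navy, blue, pink, gray, gold, red — exactly the header order. So blue is the identity.
(Structurally, Γ here is isomorphic to the dihedral group D_4.)

blue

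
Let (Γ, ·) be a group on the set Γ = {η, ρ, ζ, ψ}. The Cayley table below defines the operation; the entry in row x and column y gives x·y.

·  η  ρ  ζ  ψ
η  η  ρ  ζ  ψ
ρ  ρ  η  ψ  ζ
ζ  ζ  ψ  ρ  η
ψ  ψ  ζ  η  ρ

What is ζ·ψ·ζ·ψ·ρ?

ρ

ζ·ψ = η
η·ζ = ζ
ζ·ψ = η
η·ρ = ρ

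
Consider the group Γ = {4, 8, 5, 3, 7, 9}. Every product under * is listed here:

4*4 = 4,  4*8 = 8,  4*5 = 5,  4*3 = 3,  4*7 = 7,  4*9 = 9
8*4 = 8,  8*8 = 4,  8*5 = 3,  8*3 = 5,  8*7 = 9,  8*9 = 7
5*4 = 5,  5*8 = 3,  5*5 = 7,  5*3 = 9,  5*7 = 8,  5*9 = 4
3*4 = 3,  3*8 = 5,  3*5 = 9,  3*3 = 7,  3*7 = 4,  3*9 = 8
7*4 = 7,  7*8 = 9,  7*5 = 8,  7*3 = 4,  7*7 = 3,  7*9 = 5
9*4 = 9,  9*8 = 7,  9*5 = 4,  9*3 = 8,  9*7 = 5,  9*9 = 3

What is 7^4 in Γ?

7

7^1 = 7
7^2 = 7 * 7 = 3
7^3 = 3 * 7 = 4
7^4 = 4 * 7 = 7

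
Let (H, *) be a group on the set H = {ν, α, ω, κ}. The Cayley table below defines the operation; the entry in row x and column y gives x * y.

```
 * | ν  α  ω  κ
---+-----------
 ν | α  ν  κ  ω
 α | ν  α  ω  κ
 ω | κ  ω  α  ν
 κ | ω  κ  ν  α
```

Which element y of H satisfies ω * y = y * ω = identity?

ω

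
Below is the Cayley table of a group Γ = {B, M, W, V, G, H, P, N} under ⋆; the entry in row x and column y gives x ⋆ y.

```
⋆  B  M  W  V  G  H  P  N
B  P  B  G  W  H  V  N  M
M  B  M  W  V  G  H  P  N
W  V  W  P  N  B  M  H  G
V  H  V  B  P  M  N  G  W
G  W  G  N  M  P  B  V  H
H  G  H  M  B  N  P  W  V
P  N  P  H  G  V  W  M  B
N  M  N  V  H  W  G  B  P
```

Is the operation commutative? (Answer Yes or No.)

W ⋆ V = N but V ⋆ W = B.
Since W and V do not commute, Γ is not abelian.

No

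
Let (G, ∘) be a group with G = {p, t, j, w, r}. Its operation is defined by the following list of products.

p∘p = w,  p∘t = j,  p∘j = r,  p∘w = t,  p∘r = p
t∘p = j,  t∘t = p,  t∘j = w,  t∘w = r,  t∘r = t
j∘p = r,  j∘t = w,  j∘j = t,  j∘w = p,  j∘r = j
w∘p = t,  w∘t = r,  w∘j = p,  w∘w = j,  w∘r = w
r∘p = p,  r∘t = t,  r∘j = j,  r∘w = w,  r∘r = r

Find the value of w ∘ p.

t

Read row w, column p: w ∘ p = t.
(Structurally, G here is isomorphic to the cyclic group Z_5.)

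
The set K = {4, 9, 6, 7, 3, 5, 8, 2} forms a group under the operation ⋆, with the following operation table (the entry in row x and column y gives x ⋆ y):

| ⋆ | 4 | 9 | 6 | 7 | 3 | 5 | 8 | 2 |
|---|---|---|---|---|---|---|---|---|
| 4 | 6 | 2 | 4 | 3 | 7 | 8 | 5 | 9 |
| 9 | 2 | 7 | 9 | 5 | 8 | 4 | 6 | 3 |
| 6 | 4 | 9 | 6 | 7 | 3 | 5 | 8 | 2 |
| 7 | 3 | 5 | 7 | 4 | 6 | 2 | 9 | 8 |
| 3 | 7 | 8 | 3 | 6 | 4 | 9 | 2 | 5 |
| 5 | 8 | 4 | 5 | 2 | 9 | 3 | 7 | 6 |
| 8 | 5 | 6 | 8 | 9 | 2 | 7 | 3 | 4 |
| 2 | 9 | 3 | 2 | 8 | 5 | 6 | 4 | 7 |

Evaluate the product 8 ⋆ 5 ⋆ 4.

8 ⋆ 5 = 7
7 ⋆ 4 = 3

3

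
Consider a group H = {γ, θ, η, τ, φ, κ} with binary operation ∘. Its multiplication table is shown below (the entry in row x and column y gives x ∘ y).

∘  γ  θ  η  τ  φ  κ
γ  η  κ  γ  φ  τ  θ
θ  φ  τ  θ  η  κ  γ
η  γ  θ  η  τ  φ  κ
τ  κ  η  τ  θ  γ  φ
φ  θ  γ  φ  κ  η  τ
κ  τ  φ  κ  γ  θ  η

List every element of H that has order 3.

Identity is η. Compute the order of each non-identity element by repeated multiplication:
  γ: γ → η  (order 2)
  θ: θ → τ → η  (order 3)
  τ: τ → θ → η  (order 3)
  φ: φ → η  (order 2)
  κ: κ → η  (order 2)
Elements of order 3: {θ, τ}.
(Structurally, H here is isomorphic to the symmetric group S_3.)

{θ, τ}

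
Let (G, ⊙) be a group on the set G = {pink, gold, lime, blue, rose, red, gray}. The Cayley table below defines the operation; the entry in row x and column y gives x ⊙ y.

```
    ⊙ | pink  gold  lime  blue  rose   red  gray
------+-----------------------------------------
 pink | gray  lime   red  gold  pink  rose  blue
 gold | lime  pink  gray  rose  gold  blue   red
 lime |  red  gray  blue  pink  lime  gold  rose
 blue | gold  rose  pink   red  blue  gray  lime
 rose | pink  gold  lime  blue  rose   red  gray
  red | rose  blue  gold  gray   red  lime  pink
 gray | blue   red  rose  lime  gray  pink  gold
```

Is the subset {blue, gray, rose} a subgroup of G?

gray ⊙ gray = gold, which is not in {blue, gray, rose}.
The subset is not closed under ⊙, so it is not a subgroup.

No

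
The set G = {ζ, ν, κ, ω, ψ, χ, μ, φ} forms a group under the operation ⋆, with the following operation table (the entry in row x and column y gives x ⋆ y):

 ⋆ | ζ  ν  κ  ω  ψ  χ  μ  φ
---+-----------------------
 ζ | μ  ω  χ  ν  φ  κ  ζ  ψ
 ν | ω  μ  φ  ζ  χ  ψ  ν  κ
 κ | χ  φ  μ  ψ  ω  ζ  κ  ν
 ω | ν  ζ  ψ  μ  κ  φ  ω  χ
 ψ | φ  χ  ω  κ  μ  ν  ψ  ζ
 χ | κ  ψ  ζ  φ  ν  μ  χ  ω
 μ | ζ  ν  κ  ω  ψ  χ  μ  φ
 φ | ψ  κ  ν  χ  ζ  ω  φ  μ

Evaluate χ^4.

μ

χ^1 = χ
χ^2 = χ ⋆ χ = μ
χ^3 = μ ⋆ χ = χ
χ^4 = χ ⋆ χ = μ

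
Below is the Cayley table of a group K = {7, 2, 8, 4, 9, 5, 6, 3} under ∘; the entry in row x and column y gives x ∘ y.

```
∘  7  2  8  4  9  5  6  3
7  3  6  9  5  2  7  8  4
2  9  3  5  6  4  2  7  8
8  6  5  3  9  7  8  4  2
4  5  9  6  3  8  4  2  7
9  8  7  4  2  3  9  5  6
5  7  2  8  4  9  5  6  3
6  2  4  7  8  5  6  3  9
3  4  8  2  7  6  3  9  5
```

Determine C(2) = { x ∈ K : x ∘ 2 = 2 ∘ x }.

Compare row 2 with column 2 entry by entry.
8 ∘ 2 = 5 = 2 ∘ 8, so 8 commutes with 2.
4 ∘ 2 = 9 but 2 ∘ 4 = 6, so 4 does not.
Collecting the elements that commute with 2: C(2) = {2, 3, 5, 8}.

{2, 3, 5, 8}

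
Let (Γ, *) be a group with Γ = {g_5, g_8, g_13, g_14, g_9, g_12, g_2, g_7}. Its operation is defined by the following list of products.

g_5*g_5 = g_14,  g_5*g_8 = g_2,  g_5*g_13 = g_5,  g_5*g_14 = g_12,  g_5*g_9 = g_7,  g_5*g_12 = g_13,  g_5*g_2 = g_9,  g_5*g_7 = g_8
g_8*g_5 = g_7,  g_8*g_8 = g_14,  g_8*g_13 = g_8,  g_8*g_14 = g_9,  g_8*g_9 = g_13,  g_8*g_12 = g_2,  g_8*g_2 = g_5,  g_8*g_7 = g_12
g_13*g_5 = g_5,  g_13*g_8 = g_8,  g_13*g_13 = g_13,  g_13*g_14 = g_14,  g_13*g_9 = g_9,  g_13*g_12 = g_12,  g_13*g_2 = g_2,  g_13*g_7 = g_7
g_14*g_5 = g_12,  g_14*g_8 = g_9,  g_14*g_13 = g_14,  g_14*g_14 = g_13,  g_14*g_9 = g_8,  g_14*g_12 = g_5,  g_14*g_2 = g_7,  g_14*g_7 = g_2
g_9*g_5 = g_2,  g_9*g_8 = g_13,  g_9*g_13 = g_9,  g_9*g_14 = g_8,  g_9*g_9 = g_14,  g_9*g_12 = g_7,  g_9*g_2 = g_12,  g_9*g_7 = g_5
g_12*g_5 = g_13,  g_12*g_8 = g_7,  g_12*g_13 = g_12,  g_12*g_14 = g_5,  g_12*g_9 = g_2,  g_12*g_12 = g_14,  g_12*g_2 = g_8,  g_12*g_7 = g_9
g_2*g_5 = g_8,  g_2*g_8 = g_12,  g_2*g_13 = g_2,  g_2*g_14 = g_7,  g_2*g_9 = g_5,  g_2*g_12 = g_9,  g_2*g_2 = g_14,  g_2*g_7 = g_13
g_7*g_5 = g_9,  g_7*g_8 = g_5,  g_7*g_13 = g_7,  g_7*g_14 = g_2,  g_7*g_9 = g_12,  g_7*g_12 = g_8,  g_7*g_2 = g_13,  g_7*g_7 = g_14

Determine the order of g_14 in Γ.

2

The identity element is g_13 (its row matches the header).
g_14^1 = g_14
g_14^2 = g_14*g_14 = g_13
The first power of g_14 equal to the identity is g_14^2, so ord(g_14) = 2.
(Structurally, Γ here is isomorphic to the quaternion group Q_8.)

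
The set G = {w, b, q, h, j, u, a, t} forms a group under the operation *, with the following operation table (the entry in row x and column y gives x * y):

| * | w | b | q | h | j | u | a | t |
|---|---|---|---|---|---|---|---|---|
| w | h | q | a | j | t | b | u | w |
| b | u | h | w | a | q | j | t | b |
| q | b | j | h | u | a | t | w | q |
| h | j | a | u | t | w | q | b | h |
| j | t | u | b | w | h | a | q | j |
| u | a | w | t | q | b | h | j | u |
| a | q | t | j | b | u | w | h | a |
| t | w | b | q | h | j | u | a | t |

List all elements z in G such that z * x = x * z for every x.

{h, t}

An element z is central iff its row equals its column in the table.
For q: q * b = j ≠ w = b * q, so q ∉ Z.
Checking each element this way leaves Z(G) = {h, t}.
(Structurally, G here is isomorphic to the quaternion group Q_8.)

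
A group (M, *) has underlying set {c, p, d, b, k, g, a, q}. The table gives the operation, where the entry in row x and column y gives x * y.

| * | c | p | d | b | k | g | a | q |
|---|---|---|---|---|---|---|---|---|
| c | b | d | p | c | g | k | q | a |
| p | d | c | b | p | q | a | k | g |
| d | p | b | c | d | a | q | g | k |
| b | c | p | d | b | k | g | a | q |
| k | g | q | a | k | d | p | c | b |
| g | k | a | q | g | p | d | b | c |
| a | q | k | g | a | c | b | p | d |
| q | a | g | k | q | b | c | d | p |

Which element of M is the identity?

b

The identity e satisfies e * x = x for all x, so its row in the table reproduces the column headers.
Row b reads: c, p, d, b, k, g, a, q — exactly the header order. So b is the identity.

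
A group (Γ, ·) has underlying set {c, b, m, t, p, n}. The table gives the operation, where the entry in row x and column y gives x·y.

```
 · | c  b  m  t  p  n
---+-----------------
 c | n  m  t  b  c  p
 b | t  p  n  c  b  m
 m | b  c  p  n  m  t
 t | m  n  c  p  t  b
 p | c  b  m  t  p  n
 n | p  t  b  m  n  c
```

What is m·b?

c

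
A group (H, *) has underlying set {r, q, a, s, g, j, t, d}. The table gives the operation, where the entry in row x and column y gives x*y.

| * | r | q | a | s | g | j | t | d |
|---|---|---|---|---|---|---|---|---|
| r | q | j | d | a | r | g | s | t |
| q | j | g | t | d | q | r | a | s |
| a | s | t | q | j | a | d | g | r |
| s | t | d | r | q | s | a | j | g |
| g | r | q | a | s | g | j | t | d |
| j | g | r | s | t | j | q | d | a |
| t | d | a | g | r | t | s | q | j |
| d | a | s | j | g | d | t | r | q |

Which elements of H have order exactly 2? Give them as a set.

{q}

Identity is g. Compute the order of each non-identity element by repeated multiplication:
  r: r → q → j → g  (order 4)
  q: q → g  (order 2)
  a: a → q → t → g  (order 4)
  s: s → q → d → g  (order 4)
  j: j → q → r → g  (order 4)
  t: t → q → a → g  (order 4)
  d: d → q → s → g  (order 4)
Elements of order 2: {q}.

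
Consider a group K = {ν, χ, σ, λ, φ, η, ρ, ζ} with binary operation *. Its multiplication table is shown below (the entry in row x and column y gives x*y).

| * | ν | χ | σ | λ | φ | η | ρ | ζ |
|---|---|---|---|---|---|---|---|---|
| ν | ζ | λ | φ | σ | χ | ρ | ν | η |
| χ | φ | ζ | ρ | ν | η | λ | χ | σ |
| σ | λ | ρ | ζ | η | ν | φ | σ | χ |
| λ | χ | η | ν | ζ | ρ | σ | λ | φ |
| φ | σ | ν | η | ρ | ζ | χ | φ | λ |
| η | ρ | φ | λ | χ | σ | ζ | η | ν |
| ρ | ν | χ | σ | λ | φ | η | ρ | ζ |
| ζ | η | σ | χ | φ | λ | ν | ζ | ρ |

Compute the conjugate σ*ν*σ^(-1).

η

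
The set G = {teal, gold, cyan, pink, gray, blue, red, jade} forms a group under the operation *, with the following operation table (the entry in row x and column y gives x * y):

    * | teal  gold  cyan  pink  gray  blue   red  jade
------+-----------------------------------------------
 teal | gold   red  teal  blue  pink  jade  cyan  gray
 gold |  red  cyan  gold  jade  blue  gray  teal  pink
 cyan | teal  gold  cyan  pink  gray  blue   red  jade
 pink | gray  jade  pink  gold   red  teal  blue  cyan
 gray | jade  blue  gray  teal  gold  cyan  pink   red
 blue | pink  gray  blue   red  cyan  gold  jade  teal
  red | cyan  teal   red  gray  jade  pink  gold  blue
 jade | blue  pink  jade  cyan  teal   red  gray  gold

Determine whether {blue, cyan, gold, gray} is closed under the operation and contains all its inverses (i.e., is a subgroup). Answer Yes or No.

{blue, cyan, gold, gray} contains the identity cyan.
Checking products: every product of two elements of {blue, cyan, gold, gray} (read from the table) lies in {blue, cyan, gold, gray}, so the set is closed.
In a finite group, a nonempty closed subset is a subgroup. So {blue, cyan, gold, gray} ≤ G.

Yes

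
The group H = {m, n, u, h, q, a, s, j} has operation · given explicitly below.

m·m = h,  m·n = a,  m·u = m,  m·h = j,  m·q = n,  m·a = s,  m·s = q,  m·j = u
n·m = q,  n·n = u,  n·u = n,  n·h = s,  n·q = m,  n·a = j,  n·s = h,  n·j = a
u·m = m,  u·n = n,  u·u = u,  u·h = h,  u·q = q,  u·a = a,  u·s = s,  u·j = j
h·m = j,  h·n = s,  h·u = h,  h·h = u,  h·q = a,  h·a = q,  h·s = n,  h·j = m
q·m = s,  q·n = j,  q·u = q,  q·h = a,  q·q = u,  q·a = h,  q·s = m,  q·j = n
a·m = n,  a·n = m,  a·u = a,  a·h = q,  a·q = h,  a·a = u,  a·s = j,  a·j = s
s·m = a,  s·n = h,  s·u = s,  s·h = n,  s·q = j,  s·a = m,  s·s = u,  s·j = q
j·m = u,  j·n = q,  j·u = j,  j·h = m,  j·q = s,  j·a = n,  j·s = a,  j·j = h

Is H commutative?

No

m·a = s but a·m = n.
Since m and a do not commute, H is not abelian.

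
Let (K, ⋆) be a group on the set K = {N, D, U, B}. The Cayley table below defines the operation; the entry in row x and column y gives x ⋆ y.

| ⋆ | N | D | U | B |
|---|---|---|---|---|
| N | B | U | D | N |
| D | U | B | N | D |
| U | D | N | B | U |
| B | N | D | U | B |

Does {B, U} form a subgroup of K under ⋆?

{B, U} contains the identity B.
Checking products: every product of two elements of {B, U} (read from the table) lies in {B, U}, so the set is closed.
In a finite group, a nonempty closed subset is a subgroup. So {B, U} ≤ K.

Yes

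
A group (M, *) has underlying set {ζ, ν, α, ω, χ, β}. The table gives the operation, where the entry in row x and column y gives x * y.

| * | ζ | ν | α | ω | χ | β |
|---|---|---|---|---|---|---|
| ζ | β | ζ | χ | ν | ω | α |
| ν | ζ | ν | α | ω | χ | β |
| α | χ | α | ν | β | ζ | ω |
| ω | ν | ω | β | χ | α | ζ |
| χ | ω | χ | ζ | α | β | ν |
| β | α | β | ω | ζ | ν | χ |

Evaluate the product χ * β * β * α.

ω

χ * β = ν
ν * β = β
β * α = ω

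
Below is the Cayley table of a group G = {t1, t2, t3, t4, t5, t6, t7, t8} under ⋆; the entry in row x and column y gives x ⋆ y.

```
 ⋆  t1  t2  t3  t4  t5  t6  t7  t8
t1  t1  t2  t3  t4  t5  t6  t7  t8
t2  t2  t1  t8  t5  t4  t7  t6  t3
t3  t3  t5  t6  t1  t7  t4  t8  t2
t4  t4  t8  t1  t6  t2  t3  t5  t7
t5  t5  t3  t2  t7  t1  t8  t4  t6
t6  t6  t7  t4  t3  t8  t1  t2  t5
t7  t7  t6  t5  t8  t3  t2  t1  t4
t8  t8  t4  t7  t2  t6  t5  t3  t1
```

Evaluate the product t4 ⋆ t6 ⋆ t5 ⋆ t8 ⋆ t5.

t4 ⋆ t6 = t3
t3 ⋆ t5 = t7
t7 ⋆ t8 = t4
t4 ⋆ t5 = t2
(Structurally, G here is isomorphic to the dihedral group D_4.)

t2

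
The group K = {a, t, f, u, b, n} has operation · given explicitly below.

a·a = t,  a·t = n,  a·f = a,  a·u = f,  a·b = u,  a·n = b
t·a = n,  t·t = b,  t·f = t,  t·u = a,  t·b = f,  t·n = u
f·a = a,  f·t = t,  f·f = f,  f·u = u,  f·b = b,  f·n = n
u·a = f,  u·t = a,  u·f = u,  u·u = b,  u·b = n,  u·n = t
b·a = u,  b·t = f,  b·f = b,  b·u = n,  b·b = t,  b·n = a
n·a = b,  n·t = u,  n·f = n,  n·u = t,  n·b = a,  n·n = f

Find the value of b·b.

t

Read row b, column b: b·b = t.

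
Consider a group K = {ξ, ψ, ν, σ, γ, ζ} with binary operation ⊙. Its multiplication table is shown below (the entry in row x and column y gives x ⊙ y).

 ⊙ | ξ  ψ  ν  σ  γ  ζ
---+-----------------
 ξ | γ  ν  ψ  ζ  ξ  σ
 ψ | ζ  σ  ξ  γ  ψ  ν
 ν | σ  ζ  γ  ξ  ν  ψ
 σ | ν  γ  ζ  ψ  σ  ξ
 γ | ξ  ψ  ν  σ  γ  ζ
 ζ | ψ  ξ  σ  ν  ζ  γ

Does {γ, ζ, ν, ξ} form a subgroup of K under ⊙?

No

ζ ⊙ ξ = ψ, which is not in {γ, ζ, ν, ξ}.
The subset is not closed under ⊙, so it is not a subgroup.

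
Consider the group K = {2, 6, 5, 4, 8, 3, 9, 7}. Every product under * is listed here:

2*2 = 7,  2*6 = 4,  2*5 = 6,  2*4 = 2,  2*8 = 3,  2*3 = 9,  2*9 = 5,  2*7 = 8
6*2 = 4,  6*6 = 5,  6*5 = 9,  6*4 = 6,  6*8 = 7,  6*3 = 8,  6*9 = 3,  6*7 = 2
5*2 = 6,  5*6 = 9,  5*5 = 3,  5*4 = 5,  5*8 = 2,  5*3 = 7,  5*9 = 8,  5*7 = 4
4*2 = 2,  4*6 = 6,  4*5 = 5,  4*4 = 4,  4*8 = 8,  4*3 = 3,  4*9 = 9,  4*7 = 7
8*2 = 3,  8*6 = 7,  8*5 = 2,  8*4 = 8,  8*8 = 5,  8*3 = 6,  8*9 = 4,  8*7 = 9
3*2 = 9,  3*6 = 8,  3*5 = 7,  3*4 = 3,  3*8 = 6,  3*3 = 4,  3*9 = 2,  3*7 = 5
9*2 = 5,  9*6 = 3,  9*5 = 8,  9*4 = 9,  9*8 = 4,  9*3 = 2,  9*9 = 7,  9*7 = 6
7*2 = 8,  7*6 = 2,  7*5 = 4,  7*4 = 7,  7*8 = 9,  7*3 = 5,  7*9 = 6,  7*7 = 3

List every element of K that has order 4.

Identity is 4. Compute the order of each non-identity element by repeated multiplication:
  2: 2 → 7 → 8 → 3 → 9 → 5 → 6 → 4  (order 8)
  6: 6 → 5 → 9 → 3 → 8 → 7 → 2 → 4  (order 8)
  5: 5 → 3 → 7 → 4  (order 4)
  8: 8 → 5 → 2 → 3 → 6 → 7 → 9 → 4  (order 8)
  3: 3 → 4  (order 2)
  9: 9 → 7 → 6 → 3 → 2 → 5 → 8 → 4  (order 8)
  7: 7 → 3 → 5 → 4  (order 4)
Elements of order 4: {5, 7}.
(Structurally, K here is isomorphic to the cyclic group Z_8.)

{5, 7}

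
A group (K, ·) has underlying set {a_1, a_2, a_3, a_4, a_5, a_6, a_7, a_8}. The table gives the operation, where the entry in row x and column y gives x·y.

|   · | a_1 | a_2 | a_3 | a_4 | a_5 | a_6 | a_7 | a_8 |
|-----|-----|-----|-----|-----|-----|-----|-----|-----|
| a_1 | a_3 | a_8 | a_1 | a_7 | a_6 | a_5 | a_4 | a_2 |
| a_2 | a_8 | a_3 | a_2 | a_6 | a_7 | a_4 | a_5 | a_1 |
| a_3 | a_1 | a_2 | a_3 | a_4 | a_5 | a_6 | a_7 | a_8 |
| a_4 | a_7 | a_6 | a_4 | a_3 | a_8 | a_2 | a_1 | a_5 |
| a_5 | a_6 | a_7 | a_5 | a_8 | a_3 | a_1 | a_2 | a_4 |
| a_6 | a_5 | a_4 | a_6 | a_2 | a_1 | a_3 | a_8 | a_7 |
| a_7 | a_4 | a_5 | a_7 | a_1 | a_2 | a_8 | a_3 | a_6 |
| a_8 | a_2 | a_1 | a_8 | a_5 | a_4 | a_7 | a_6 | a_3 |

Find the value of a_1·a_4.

a_7

Read row a_1, column a_4: a_1·a_4 = a_7.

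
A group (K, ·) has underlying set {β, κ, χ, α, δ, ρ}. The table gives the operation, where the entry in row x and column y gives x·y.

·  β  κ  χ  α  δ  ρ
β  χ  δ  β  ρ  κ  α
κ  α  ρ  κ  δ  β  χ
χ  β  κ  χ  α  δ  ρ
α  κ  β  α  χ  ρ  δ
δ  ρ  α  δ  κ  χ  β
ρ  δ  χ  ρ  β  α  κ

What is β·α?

ρ

Read row β, column α: β·α = ρ.
(Structurally, K here is isomorphic to the symmetric group S_3.)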